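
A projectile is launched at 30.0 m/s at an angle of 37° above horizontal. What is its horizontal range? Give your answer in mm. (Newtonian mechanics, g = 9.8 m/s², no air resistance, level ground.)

R = v₀² × sin(2θ) / g = 30.0² × sin(2 × 37°) / 9.8 = 900.0 × 0.961262 / 9.8 = 88.2792 m
R = 88.2792 m / 0.001 = 88280 mm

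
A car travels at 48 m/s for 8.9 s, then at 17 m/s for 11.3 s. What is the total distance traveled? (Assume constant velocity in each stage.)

d₁ = v₁t₁ = 48 × 8.9 = 427.2 m
d₂ = v₂t₂ = 17 × 11.3 = 192.1 m
d_total = 427.2 + 192.1 = 619.3 m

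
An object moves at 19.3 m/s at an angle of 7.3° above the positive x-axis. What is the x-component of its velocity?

vₓ = v cos(θ) = 19.3 × cos(7.3°) = 19.14 m/s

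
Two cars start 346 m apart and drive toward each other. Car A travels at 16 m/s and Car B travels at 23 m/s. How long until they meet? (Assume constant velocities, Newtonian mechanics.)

Combined speed: v_combined = 16 + 23 = 39 m/s
Time to meet: t = d/v_combined = 346/39 = 8.87 s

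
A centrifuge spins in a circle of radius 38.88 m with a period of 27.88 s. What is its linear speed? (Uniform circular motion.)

v = 2πr/T = 2π×38.88/27.88 = 8.76 m/s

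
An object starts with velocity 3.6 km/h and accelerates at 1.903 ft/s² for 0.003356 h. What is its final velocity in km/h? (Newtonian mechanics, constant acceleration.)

v₀ = 3.6 km/h × 0.2777777777777778 = 1.0 m/s
a = 1.903 ft/s² × 0.3048 = 0.580034 m/s²
t = 0.003356 h × 3600.0 = 12.0816 s
v = v₀ + a × t = 1.0 + 0.580034 × 12.0816 = 8.00774 m/s
v = 8.00774 m/s / 0.2777777777777778 = 28.83 km/h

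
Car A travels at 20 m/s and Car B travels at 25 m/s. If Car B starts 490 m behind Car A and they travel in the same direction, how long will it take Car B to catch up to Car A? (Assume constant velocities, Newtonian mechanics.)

Relative speed: v_rel = 25 - 20 = 5 m/s
Time to catch: t = d₀/v_rel = 490/5 = 98.0 s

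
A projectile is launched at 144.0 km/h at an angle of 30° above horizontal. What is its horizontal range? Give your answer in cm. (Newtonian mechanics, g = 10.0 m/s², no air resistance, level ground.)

v₀ = 144.0 km/h × 0.2777777777777778 = 40.0 m/s
R = v₀² × sin(2θ) / g = 40.0² × sin(2 × 30°) / 10.0 = 1600.0 × 0.866025 / 10.0 = 138.564 m
R = 138.564 m / 0.01 = 13860 cm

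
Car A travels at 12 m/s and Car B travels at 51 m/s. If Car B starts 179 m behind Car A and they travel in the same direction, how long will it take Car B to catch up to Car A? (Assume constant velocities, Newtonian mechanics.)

Relative speed: v_rel = 51 - 12 = 39 m/s
Time to catch: t = d₀/v_rel = 179/39 = 4.59 s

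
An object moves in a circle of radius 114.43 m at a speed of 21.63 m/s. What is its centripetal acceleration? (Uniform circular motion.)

a_c = v²/r = 21.63²/114.43 = 467.8569/114.43 = 4.09 m/s²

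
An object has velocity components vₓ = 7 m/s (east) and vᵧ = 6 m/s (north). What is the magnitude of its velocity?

|v| = √(vₓ² + vᵧ²) = √(7² + 6²) = √(85) = 9.22 m/s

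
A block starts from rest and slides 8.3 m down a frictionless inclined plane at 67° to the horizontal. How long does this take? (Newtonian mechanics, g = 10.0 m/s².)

a = g sin(θ) = 10.0 × sin(67°) = 9.205 m/s²
t = √(2d/a) = √(2 × 8.3 / 9.205) = 1.34 s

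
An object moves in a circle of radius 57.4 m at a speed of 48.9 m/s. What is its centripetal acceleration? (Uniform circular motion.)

a_c = v²/r = 48.9²/57.4 = 2391.21/57.4 = 41.66 m/s²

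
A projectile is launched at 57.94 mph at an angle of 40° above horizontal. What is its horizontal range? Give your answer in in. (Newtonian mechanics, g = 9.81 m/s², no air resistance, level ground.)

v₀ = 57.94 mph × 0.44704 = 25.9015 m/s
R = v₀² × sin(2θ) / g = 25.9015² × sin(2 × 40°) / 9.81 = 670.888 × 0.984808 / 9.81 = 67.3492 m
R = 67.3492 m / 0.0254 = 2652 in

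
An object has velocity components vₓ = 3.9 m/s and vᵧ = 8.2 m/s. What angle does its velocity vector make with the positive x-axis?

θ = arctan(vᵧ/vₓ) = arctan(8.2/3.9) = 64.56°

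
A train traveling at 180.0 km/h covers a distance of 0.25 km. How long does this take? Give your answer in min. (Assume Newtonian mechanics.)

d = 0.25 km × 1000.0 = 250.0 m
v = 180.0 km/h × 0.2777777777777778 = 50.0 m/s
t = d / v = 250.0 / 50.0 = 5.0 s
t = 5.0 s / 60.0 = 0.08333 min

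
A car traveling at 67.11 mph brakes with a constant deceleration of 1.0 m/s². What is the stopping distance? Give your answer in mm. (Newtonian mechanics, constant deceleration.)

v₀ = 67.11 mph × 0.44704 = 30.0009 m/s
d = v₀² / (2a) = 30.0009² / (2 × 1.0) = 900.054 / 2.0 = 450.027 m
d = 450.027 m / 0.001 = 450000 mm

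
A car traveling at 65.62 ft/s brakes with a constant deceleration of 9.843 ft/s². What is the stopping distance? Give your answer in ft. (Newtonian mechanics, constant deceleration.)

v₀ = 65.62 ft/s × 0.3048 = 20.001 m/s
a = 9.843 ft/s² × 0.3048 = 3.00015 m/s²
d = v₀² / (2a) = 20.001² / (2 × 3.00015) = 400.04 / 6.0003 = 66.67 m
d = 66.67 m / 0.3048 = 218.7 ft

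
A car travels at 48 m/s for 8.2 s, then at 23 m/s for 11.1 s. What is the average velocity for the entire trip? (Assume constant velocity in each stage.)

d₁ = v₁t₁ = 48 × 8.2 = 393.6 m
d₂ = v₂t₂ = 23 × 11.1 = 255.3 m
d_total = 648.9 m, t_total = 19.3 s
v_avg = d_total/t_total = 648.9/19.3 = 33.62 m/s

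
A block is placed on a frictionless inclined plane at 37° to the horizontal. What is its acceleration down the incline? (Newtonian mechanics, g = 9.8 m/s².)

a = g sin(θ) = 9.8 × sin(37°) = 9.8 × 0.6018 = 5.9 m/s²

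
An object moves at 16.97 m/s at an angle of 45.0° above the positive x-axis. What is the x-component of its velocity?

vₓ = v cos(θ) = 16.97 × cos(45.0°) = 12.0 m/s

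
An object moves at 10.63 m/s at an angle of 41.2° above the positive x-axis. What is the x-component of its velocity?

vₓ = v cos(θ) = 10.63 × cos(41.2°) = 8.0 m/s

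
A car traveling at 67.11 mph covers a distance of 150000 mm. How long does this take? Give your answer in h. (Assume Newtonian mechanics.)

d = 150000 mm × 0.001 = 150.0 m
v = 67.11 mph × 0.44704 = 30.0009 m/s
t = d / v = 150.0 / 30.0009 = 4.99985 s
t = 4.99985 s / 3600.0 = 0.001389 h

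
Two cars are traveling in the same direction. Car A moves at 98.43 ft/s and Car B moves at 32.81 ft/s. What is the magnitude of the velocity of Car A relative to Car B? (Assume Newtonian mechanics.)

v_rel = |v_A - v_B| = |98.43 - 32.81| = 65.62 ft/s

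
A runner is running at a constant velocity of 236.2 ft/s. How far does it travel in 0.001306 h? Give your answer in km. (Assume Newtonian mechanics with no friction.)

v = 236.2 ft/s × 0.3048 = 71.9938 m/s
t = 0.001306 h × 3600.0 = 4.7016 s
d = v × t = 71.9938 × 4.7016 = 338.486 m
d = 338.486 m / 1000.0 = 0.3385 km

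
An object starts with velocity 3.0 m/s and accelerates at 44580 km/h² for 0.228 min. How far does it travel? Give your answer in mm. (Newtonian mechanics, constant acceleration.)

a = 44580 km/h² × 7.716049382716049e-05 = 3.43981 m/s²
t = 0.228 min × 60.0 = 13.68 s
d = v₀ × t + ½ × a × t² = 3.0 × 13.68 + 0.5 × 3.43981 × 13.68² = 362.907 m
d = 362.907 m / 0.001 = 362900 mm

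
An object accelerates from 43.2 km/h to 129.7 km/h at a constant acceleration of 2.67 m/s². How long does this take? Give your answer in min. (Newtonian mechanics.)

v₀ = 43.2 km/h × 0.2777777777777778 = 12.0 m/s
v = 129.7 km/h × 0.2777777777777778 = 36.0278 m/s
t = (v - v₀) / a = (36.0278 - 12.0) / 2.67 = 8.99918 s
t = 8.99918 s / 60.0 = 0.15 min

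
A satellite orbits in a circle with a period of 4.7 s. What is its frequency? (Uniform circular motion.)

f = 1/T = 1/4.7 = 0.2128 Hz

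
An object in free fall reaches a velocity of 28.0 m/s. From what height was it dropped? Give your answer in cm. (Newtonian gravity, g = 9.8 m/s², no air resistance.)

h = v² / (2g) = 28.0² / (2 × 9.8) = 40.0 m
h = 40.0 m / 0.01 = 4000 cm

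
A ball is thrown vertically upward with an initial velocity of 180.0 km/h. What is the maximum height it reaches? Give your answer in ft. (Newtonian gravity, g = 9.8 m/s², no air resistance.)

v₀ = 180.0 km/h × 0.2777777777777778 = 50.0 m/s
h_max = v₀² / (2g) = 50.0² / (2 × 9.8) = 2500.0 / 19.6 = 127.551 m
h_max = 127.551 m / 0.3048 = 418.5 ft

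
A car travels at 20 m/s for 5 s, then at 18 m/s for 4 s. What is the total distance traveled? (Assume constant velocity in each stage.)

d₁ = v₁t₁ = 20 × 5 = 100 m
d₂ = v₂t₂ = 18 × 4 = 72 m
d_total = 100 + 72 = 172 m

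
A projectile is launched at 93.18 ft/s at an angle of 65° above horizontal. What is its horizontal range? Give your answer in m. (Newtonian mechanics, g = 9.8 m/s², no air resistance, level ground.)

v₀ = 93.18 ft/s × 0.3048 = 28.4013 m/s
R = v₀² × sin(2θ) / g = 28.4013² × sin(2 × 65°) / 9.8 = 806.634 × 0.766044 / 9.8 = 63.05 m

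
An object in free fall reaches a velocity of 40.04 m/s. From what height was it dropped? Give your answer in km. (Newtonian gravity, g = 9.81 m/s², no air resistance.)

h = v² / (2g) = 40.04² / (2 × 9.81) = 81.7126 m
h = 81.7126 m / 1000.0 = 0.08171 km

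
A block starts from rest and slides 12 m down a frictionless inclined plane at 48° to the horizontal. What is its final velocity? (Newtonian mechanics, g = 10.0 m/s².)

a = g sin(θ) = 10.0 × sin(48°) = 7.4314 m/s²
v = √(2ad) = √(2 × 7.4314 × 12) = 13.35 m/s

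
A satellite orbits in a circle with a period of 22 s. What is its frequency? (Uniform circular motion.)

f = 1/T = 1/22 = 0.0455 Hz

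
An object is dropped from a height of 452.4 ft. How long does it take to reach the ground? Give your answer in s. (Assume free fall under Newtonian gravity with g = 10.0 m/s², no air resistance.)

h = 452.4 ft × 0.3048 = 137.892 m
t = √(2h/g) = √(2 × 137.892 / 10.0) = 5.252 s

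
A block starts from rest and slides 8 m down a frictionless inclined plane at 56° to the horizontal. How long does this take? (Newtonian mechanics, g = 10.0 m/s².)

a = g sin(θ) = 10.0 × sin(56°) = 8.2904 m/s²
t = √(2d/a) = √(2 × 8 / 8.2904) = 1.39 s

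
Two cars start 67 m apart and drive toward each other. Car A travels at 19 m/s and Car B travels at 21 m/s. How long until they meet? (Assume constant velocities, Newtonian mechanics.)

Combined speed: v_combined = 19 + 21 = 40 m/s
Time to meet: t = d/v_combined = 67/40 = 1.68 s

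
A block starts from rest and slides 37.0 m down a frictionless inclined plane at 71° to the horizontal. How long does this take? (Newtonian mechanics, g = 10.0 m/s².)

a = g sin(θ) = 10.0 × sin(71°) = 9.4552 m/s²
t = √(2d/a) = √(2 × 37.0 / 9.4552) = 2.8 s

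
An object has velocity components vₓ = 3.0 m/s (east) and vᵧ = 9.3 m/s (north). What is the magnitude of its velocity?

|v| = √(vₓ² + vᵧ²) = √(3.0² + 9.3²) = √(95.49) = 9.77 m/s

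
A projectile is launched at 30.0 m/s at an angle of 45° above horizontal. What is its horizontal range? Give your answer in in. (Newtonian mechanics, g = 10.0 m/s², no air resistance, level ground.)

R = v₀² × sin(2θ) / g = 30.0² × sin(2 × 45°) / 10.0 = 900.0 × 1.0 / 10.0 = 90.0 m
R = 90.0 m / 0.0254 = 3543 in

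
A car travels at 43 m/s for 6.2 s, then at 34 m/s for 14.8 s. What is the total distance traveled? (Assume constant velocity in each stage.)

d₁ = v₁t₁ = 43 × 6.2 = 266.6 m
d₂ = v₂t₂ = 34 × 14.8 = 503.2 m
d_total = 266.6 + 503.2 = 769.8 m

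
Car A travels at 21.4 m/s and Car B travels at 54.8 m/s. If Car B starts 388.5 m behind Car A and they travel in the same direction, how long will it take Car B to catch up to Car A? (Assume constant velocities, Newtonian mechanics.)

Relative speed: v_rel = 54.8 - 21.4 = 33.4 m/s
Time to catch: t = d₀/v_rel = 388.5/33.4 = 11.63 s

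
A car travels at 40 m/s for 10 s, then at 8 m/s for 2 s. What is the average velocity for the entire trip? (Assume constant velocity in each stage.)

d₁ = v₁t₁ = 40 × 10 = 400 m
d₂ = v₂t₂ = 8 × 2 = 16 m
d_total = 416 m, t_total = 12 s
v_avg = d_total/t_total = 416/12 = 34.67 m/s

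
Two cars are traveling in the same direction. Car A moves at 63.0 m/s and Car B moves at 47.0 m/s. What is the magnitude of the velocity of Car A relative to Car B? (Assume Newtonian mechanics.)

v_rel = |v_A - v_B| = |63.0 - 47.0| = 16.0 m/s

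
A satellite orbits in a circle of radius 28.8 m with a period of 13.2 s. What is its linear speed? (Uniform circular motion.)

v = 2πr/T = 2π×28.8/13.2 = 13.71 m/s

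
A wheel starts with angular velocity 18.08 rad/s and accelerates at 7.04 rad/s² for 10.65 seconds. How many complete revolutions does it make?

θ = ω₀t + ½αt² = 18.08×10.65 + ½×7.04×10.65² = 591.7992 rad
Total revolutions = θ/(2π) = 591.7992/(2π) = 94.19
Complete revolutions = ⌊94.19⌋ = 94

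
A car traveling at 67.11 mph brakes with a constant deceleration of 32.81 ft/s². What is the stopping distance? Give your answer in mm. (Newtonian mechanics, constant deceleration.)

v₀ = 67.11 mph × 0.44704 = 30.0009 m/s
a = 32.81 ft/s² × 0.3048 = 10.0005 m/s²
d = v₀² / (2a) = 30.0009² / (2 × 10.0005) = 900.054 / 20.001 = 45.0004 m
d = 45.0004 m / 0.001 = 45000 mm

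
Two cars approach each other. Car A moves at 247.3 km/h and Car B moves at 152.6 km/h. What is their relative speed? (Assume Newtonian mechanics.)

v_rel = v_A + v_B = 247.3 + 152.6 = 399.9 km/h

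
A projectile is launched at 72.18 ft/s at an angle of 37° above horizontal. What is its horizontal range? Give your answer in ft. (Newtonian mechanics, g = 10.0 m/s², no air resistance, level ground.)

v₀ = 72.18 ft/s × 0.3048 = 22.0005 m/s
R = v₀² × sin(2θ) / g = 22.0005² × sin(2 × 37°) / 10.0 = 484.022 × 0.961262 / 10.0 = 46.5272 m
R = 46.5272 m / 0.3048 = 152.6 ft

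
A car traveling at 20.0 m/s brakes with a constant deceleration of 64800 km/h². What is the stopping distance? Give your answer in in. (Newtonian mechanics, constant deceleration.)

a = 64800 km/h² × 7.716049382716049e-05 = 5.0 m/s²
d = v₀² / (2a) = 20.0² / (2 × 5.0) = 400.0 / 10.0 = 40.0 m
d = 40.0 m / 0.0254 = 1575 in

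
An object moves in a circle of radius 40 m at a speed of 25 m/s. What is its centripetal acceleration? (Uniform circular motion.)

a_c = v²/r = 25²/40 = 625/40 = 15.62 m/s²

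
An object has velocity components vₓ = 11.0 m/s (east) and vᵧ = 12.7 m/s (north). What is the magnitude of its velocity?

|v| = √(vₓ² + vᵧ²) = √(11.0² + 12.7²) = √(282.29) = 16.8 m/s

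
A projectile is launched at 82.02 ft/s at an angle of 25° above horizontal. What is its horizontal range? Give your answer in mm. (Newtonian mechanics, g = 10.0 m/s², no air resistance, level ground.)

v₀ = 82.02 ft/s × 0.3048 = 24.9997 m/s
R = v₀² × sin(2θ) / g = 24.9997² × sin(2 × 25°) / 10.0 = 624.985 × 0.766044 / 10.0 = 47.8766 m
R = 47.8766 m / 0.001 = 47880 mm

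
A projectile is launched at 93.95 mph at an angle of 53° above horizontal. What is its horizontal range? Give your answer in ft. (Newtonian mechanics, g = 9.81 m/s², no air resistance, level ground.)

v₀ = 93.95 mph × 0.44704 = 41.9994 m/s
R = v₀² × sin(2θ) / g = 41.9994² × sin(2 × 53°) / 9.81 = 1763.95 × 0.961262 / 9.81 = 172.846 m
R = 172.846 m / 0.3048 = 567.1 ft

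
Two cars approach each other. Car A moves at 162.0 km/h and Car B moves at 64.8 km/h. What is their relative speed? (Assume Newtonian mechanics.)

v_rel = v_A + v_B = 162.0 + 64.8 = 226.8 km/h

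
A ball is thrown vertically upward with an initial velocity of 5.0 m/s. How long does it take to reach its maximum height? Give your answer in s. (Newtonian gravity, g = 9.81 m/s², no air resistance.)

t_up = v₀ / g = 5.0 / 9.81 = 0.5097 s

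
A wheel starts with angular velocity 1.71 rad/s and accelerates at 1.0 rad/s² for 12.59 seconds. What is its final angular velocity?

ω = ω₀ + αt = 1.71 + 1.0 × 12.59 = 14.3 rad/s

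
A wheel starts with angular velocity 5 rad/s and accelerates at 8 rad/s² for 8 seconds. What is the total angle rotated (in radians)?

θ = ω₀t + ½αt² = 5×8 + ½×8×8² = 296.0 rad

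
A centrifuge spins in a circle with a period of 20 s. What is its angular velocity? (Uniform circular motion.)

ω = 2π/T = 2π/20 = 0.3142 rad/s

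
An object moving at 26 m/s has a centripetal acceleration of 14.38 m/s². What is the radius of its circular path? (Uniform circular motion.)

r = v²/a_c = 26²/14.38 = 47.01 m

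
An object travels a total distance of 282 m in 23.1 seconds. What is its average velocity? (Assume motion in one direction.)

v_avg = Δd / Δt = 282 / 23.1 = 12.21 m/s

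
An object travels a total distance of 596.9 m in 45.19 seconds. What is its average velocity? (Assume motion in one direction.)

v_avg = Δd / Δt = 596.9 / 45.19 = 13.21 m/s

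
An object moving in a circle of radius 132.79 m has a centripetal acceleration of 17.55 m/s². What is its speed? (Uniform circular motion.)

v = √(a_c × r) = √(17.55 × 132.79) = 48.27 m/s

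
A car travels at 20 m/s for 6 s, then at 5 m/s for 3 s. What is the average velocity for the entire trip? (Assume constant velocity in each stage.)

d₁ = v₁t₁ = 20 × 6 = 120 m
d₂ = v₂t₂ = 5 × 3 = 15 m
d_total = 135 m, t_total = 9 s
v_avg = d_total/t_total = 135/9 = 15.0 m/s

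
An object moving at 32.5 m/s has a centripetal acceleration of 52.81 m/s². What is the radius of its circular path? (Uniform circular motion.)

r = v²/a_c = 32.5²/52.81 = 20.0 m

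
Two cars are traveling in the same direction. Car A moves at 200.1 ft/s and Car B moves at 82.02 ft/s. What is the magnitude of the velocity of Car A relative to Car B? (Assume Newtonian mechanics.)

v_rel = |v_A - v_B| = |200.1 - 82.02| = 118.08 ft/s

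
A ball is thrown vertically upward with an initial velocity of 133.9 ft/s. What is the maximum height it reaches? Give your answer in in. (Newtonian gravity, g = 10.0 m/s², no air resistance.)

v₀ = 133.9 ft/s × 0.3048 = 40.8127 m/s
h_max = v₀² / (2g) = 40.8127² / (2 × 10.0) = 1665.68 / 20.0 = 83.284 m
h_max = 83.284 m / 0.0254 = 3279 in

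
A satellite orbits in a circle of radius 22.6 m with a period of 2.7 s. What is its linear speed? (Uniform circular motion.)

v = 2πr/T = 2π×22.6/2.7 = 52.59 m/s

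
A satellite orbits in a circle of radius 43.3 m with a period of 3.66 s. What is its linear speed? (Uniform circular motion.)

v = 2πr/T = 2π×43.3/3.66 = 74.33 m/s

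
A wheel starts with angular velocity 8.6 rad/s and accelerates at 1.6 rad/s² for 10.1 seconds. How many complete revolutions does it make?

θ = ω₀t + ½αt² = 8.6×10.1 + ½×1.6×10.1² = 168.468 rad
Total revolutions = θ/(2π) = 168.468/(2π) = 26.81
Complete revolutions = ⌊26.81⌋ = 26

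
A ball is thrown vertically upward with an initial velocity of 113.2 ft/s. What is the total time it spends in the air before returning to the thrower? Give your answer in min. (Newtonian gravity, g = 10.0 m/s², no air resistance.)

v₀ = 113.2 ft/s × 0.3048 = 34.5034 m/s
t_total = 2 × v₀ / g = 2 × 34.5034 / 10.0 = 6.90068 s
t_total = 6.90068 s / 60.0 = 0.115 min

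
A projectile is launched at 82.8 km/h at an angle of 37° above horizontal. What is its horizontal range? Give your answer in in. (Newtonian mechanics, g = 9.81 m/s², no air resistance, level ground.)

v₀ = 82.8 km/h × 0.2777777777777778 = 23.0 m/s
R = v₀² × sin(2θ) / g = 23.0² × sin(2 × 37°) / 9.81 = 529.0 × 0.961262 / 9.81 = 51.8356 m
R = 51.8356 m / 0.0254 = 2041 in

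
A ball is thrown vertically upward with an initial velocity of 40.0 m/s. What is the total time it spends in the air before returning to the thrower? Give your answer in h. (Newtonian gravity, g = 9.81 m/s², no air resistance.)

t_total = 2 × v₀ / g = 2 × 40.0 / 9.81 = 8.15494 s
t_total = 8.15494 s / 3600.0 = 0.002265 h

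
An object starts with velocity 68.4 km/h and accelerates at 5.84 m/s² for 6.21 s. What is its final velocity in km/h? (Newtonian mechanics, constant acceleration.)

v₀ = 68.4 km/h × 0.2777777777777778 = 19.0 m/s
v = v₀ + a × t = 19.0 + 5.84 × 6.21 = 55.2664 m/s
v = 55.2664 m/s / 0.2777777777777778 = 199.0 km/h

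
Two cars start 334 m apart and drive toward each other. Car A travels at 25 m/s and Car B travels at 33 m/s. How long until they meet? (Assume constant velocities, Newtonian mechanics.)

Combined speed: v_combined = 25 + 33 = 58 m/s
Time to meet: t = d/v_combined = 334/58 = 5.76 s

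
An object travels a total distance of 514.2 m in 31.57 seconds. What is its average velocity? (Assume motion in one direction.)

v_avg = Δd / Δt = 514.2 / 31.57 = 16.29 m/s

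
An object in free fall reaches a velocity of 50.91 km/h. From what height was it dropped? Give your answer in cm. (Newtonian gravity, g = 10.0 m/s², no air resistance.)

v = 50.91 km/h × 0.2777777777777778 = 14.1417 m/s
h = v² / (2g) = 14.1417² / (2 × 10.0) = 9.99938 m
h = 9.99938 m / 0.01 = 999.9 cm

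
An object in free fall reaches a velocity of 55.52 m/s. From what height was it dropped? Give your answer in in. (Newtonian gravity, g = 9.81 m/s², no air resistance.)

h = v² / (2g) = 55.52² / (2 × 9.81) = 157.109 m
h = 157.109 m / 0.0254 = 6185 in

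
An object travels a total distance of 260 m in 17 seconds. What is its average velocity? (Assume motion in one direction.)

v_avg = Δd / Δt = 260 / 17 = 15.29 m/s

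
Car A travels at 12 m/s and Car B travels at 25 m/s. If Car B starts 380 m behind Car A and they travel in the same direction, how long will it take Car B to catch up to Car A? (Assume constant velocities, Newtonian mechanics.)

Relative speed: v_rel = 25 - 12 = 13 m/s
Time to catch: t = d₀/v_rel = 380/13 = 29.23 s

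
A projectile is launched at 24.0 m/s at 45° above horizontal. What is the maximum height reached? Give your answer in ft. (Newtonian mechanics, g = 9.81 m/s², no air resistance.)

H = v₀² × sin²(θ) / (2g) = 24.0² × sin(45°)² / (2 × 9.81) = 576.0 × 0.5 / 19.62 = 14.6789 m
H = 14.6789 m / 0.3048 = 48.16 ft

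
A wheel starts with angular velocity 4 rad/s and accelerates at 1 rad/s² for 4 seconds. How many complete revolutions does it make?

θ = ω₀t + ½αt² = 4×4 + ½×1×4² = 24.0 rad
Total revolutions = θ/(2π) = 24.0/(2π) = 3.82
Complete revolutions = ⌊3.82⌋ = 3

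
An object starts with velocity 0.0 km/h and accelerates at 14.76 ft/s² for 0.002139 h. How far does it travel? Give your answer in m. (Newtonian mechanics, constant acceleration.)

v₀ = 0.0 km/h × 0.2777777777777778 = 0.0 m/s
a = 14.76 ft/s² × 0.3048 = 4.49885 m/s²
t = 0.002139 h × 3600.0 = 7.7004 s
d = v₀ × t + ½ × a × t² = 0.0 × 7.7004 + 0.5 × 4.49885 × 7.7004² = 133.4 m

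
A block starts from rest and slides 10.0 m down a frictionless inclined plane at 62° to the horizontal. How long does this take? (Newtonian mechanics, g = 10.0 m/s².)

a = g sin(θ) = 10.0 × sin(62°) = 8.8295 m/s²
t = √(2d/a) = √(2 × 10.0 / 8.8295) = 1.51 s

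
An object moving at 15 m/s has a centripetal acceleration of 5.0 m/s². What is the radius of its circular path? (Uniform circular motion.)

r = v²/a_c = 15²/5.0 = 45.0 m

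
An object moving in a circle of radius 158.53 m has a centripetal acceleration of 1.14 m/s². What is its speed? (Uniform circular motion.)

v = √(a_c × r) = √(1.14 × 158.53) = 13.44 m/s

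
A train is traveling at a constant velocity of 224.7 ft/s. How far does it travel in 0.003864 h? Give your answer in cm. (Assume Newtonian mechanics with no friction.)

v = 224.7 ft/s × 0.3048 = 68.4886 m/s
t = 0.003864 h × 3600.0 = 13.9104 s
d = v × t = 68.4886 × 13.9104 = 952.704 m
d = 952.704 m / 0.01 = 95270 cm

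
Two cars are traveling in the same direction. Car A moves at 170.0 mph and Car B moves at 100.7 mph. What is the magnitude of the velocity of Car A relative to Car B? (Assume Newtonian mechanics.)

v_rel = |v_A - v_B| = |170.0 - 100.7| = 69.3 mph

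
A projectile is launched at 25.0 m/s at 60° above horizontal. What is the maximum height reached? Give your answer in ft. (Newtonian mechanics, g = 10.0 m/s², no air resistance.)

H = v₀² × sin²(θ) / (2g) = 25.0² × sin(60°)² / (2 × 10.0) = 625.0 × 0.75 / 20.0 = 23.4375 m
H = 23.4375 m / 0.3048 = 76.89 ft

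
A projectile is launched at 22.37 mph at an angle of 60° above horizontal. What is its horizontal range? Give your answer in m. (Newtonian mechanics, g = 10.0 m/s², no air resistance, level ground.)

v₀ = 22.37 mph × 0.44704 = 10.0003 m/s
R = v₀² × sin(2θ) / g = 10.0003² × sin(2 × 60°) / 10.0 = 100.006 × 0.866025 / 10.0 = 8.661 m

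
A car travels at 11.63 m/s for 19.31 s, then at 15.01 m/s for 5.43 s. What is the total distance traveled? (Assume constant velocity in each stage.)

d₁ = v₁t₁ = 11.63 × 19.31 = 224.5753 m
d₂ = v₂t₂ = 15.01 × 5.43 = 81.5043 m
d_total = 224.5753 + 81.5043 = 306.08 m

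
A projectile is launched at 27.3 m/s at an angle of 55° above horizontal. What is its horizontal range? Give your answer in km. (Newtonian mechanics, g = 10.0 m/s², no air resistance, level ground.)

R = v₀² × sin(2θ) / g = 27.3² × sin(2 × 55°) / 10.0 = 745.29 × 0.939693 / 10.0 = 70.0344 m
R = 70.0344 m / 1000.0 = 0.07003 km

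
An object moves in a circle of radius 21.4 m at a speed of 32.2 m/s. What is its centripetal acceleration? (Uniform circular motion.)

a_c = v²/r = 32.2²/21.4 = 1036.84/21.4 = 48.45 m/s²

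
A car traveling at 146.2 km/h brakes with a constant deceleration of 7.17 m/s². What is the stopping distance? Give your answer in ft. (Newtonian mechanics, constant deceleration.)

v₀ = 146.2 km/h × 0.2777777777777778 = 40.6111 m/s
d = v₀² / (2a) = 40.6111² / (2 × 7.17) = 1649.26 / 14.34 = 115.011 m
d = 115.011 m / 0.3048 = 377.3 ft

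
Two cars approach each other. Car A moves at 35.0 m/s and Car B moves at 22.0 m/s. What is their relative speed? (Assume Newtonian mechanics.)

v_rel = v_A + v_B = 35.0 + 22.0 = 57.0 m/s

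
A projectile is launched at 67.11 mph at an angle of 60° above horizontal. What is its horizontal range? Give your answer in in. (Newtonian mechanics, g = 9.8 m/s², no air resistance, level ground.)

v₀ = 67.11 mph × 0.44704 = 30.0009 m/s
R = v₀² × sin(2θ) / g = 30.0009² × sin(2 × 60°) / 9.8 = 900.054 × 0.866025 / 9.8 = 79.5377 m
R = 79.5377 m / 0.0254 = 3131 in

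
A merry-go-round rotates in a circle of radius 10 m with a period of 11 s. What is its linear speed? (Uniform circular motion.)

v = 2πr/T = 2π×10/11 = 5.71 m/s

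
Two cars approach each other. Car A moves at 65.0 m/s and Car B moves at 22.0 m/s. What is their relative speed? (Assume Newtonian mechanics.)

v_rel = v_A + v_B = 65.0 + 22.0 = 87.0 m/s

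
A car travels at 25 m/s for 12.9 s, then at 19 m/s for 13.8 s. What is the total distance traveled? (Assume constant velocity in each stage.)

d₁ = v₁t₁ = 25 × 12.9 = 322.5 m
d₂ = v₂t₂ = 19 × 13.8 = 262.2 m
d_total = 322.5 + 262.2 = 584.7 m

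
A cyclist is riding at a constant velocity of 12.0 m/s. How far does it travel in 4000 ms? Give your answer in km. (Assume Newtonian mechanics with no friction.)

t = 4000 ms × 0.001 = 4.0 s
d = v × t = 12.0 × 4.0 = 48.0 m
d = 48.0 m / 1000.0 = 0.048 km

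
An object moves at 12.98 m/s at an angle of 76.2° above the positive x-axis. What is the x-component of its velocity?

vₓ = v cos(θ) = 12.98 × cos(76.2°) = 3.1 m/s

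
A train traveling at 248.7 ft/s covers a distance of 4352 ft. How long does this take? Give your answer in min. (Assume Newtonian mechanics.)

d = 4352 ft × 0.3048 = 1326.49 m
v = 248.7 ft/s × 0.3048 = 75.8038 m/s
t = d / v = 1326.49 / 75.8038 = 17.499 s
t = 17.499 s / 60.0 = 0.2916 min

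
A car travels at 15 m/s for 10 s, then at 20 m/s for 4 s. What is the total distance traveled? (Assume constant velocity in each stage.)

d₁ = v₁t₁ = 15 × 10 = 150 m
d₂ = v₂t₂ = 20 × 4 = 80 m
d_total = 150 + 80 = 230 m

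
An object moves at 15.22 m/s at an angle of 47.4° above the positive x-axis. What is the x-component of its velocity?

vₓ = v cos(θ) = 15.22 × cos(47.4°) = 10.3 m/s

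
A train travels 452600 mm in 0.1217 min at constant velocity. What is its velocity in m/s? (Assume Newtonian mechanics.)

d = 452600 mm × 0.001 = 452.6 m
t = 0.1217 min × 60.0 = 7.302 s
v = d / t = 452.6 / 7.302 = 61.98 m/s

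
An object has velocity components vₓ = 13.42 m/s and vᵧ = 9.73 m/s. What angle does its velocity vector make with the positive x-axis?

θ = arctan(vᵧ/vₓ) = arctan(9.73/13.42) = 35.94°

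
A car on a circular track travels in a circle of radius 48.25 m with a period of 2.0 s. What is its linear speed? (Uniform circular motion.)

v = 2πr/T = 2π×48.25/2.0 = 151.58 m/s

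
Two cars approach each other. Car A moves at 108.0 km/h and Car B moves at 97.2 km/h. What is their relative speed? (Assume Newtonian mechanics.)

v_rel = v_A + v_B = 108.0 + 97.2 = 205.2 km/h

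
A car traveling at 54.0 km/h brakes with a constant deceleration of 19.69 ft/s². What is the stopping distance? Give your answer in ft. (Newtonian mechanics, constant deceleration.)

v₀ = 54.0 km/h × 0.2777777777777778 = 15.0 m/s
a = 19.69 ft/s² × 0.3048 = 6.00151 m/s²
d = v₀² / (2a) = 15.0² / (2 × 6.00151) = 225.0 / 12.003 = 18.7453 m
d = 18.7453 m / 0.3048 = 61.5 ft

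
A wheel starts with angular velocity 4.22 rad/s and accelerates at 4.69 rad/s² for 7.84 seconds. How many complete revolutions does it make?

θ = ω₀t + ½αt² = 4.22×7.84 + ½×4.69×7.84² = 177.221632 rad
Total revolutions = θ/(2π) = 177.221632/(2π) = 28.21
Complete revolutions = ⌊28.21⌋ = 28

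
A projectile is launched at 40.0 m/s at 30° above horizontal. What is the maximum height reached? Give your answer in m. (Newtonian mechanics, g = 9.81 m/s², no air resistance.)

H = v₀² × sin²(θ) / (2g) = 40.0² × sin(30°)² / (2 × 9.81) = 1600.0 × 0.25 / 19.62 = 20.39 m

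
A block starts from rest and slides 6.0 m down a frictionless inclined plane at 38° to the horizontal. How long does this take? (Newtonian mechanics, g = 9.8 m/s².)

a = g sin(θ) = 9.8 × sin(38°) = 6.0335 m/s²
t = √(2d/a) = √(2 × 6.0 / 6.0335) = 1.41 s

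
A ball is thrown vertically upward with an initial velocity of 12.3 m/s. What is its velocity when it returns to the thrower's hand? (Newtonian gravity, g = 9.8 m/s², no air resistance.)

By conservation of energy (no air resistance), the ball returns to the throw height with the same speed as launch, but directed downward.
|v_ground| = v₀ = 12.3 m/s
v_ground = 12.3 m/s (downward)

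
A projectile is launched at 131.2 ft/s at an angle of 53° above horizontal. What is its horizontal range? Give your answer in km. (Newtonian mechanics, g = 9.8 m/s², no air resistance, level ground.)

v₀ = 131.2 ft/s × 0.3048 = 39.9898 m/s
R = v₀² × sin(2θ) / g = 39.9898² × sin(2 × 53°) / 9.8 = 1599.18 × 0.961262 / 9.8 = 156.86 m
R = 156.86 m / 1000.0 = 0.1569 km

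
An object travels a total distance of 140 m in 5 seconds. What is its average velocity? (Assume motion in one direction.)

v_avg = Δd / Δt = 140 / 5 = 28.0 m/s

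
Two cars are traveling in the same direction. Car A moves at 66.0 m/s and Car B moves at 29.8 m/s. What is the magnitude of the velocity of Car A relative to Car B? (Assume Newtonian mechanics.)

v_rel = |v_A - v_B| = |66.0 - 29.8| = 36.2 m/s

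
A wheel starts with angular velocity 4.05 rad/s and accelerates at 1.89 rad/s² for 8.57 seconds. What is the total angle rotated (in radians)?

θ = ω₀t + ½αt² = 4.05×8.57 + ½×1.89×8.57² = 104.11 rad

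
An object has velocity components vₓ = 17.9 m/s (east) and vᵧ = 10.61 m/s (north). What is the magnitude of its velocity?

|v| = √(vₓ² + vᵧ²) = √(17.9² + 10.61²) = √(432.9821) = 20.81 m/s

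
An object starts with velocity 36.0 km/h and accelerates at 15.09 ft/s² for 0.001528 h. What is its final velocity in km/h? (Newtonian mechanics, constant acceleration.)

v₀ = 36.0 km/h × 0.2777777777777778 = 10.0 m/s
a = 15.09 ft/s² × 0.3048 = 4.59943 m/s²
t = 0.001528 h × 3600.0 = 5.5008 s
v = v₀ + a × t = 10.0 + 4.59943 × 5.5008 = 35.3005 m/s
v = 35.3005 m/s / 0.2777777777777778 = 127.1 km/h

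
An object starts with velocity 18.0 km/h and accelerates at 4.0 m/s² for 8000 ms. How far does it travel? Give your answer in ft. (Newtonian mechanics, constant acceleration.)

v₀ = 18.0 km/h × 0.2777777777777778 = 5.0 m/s
t = 8000 ms × 0.001 = 8.0 s
d = v₀ × t + ½ × a × t² = 5.0 × 8.0 + 0.5 × 4.0 × 8.0² = 168.0 m
d = 168.0 m / 0.3048 = 551.2 ft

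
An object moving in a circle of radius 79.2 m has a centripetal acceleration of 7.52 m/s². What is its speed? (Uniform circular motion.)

v = √(a_c × r) = √(7.52 × 79.2) = 24.4 m/s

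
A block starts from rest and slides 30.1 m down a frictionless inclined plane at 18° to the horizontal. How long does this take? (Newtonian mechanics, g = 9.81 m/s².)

a = g sin(θ) = 9.81 × sin(18°) = 3.0315 m/s²
t = √(2d/a) = √(2 × 30.1 / 3.0315) = 4.46 s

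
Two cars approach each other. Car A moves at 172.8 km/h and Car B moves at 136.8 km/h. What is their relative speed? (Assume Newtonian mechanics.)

v_rel = v_A + v_B = 172.8 + 136.8 = 309.6 km/h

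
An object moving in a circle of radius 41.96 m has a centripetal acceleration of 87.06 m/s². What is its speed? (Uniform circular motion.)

v = √(a_c × r) = √(87.06 × 41.96) = 60.44 m/s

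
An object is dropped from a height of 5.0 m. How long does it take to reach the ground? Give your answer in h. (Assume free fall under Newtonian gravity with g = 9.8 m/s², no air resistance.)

t = √(2h/g) = √(2 × 5.0 / 9.8) = 1.01015 s
t = 1.01015 s / 3600.0 = 0.0002806 h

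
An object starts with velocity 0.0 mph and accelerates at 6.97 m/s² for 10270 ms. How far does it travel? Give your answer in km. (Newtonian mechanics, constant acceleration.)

v₀ = 0.0 mph × 0.44704 = 0.0 m/s
t = 10270 ms × 0.001 = 10.27 s
d = v₀ × t + ½ × a × t² = 0.0 × 10.27 + 0.5 × 6.97 × 10.27² = 367.573 m
d = 367.573 m / 1000.0 = 0.3676 km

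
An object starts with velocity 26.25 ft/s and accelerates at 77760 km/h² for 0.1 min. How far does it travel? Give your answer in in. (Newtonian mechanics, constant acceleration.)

v₀ = 26.25 ft/s × 0.3048 = 8.001 m/s
a = 77760 km/h² × 7.716049382716049e-05 = 6.0 m/s²
t = 0.1 min × 60.0 = 6.0 s
d = v₀ × t + ½ × a × t² = 8.001 × 6.0 + 0.5 × 6.0 × 6.0² = 156.006 m
d = 156.006 m / 0.0254 = 6142 in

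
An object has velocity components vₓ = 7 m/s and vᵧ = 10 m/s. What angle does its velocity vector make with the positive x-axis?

θ = arctan(vᵧ/vₓ) = arctan(10/7) = 55.01°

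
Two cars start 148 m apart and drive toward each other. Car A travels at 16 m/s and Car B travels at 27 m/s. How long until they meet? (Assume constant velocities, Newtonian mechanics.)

Combined speed: v_combined = 16 + 27 = 43 m/s
Time to meet: t = d/v_combined = 148/43 = 3.44 s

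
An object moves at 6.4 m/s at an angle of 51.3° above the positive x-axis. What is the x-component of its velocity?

vₓ = v cos(θ) = 6.4 × cos(51.3°) = 4.0 m/s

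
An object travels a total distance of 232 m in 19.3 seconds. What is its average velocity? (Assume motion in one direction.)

v_avg = Δd / Δt = 232 / 19.3 = 12.02 m/s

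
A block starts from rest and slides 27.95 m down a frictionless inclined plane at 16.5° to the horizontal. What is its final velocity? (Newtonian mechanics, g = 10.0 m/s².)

a = g sin(θ) = 10.0 × sin(16.5°) = 2.8402 m/s²
v = √(2ad) = √(2 × 2.8402 × 27.95) = 12.6 m/s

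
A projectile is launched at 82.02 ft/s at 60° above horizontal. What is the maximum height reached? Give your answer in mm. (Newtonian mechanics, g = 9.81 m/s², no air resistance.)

v₀ = 82.02 ft/s × 0.3048 = 24.9997 m/s
H = v₀² × sin²(θ) / (2g) = 24.9997² × sin(60°)² / (2 × 9.81) = 624.985 × 0.75 / 19.62 = 23.8909 m
H = 23.8909 m / 0.001 = 23890 mm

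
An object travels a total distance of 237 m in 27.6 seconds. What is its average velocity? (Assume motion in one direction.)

v_avg = Δd / Δt = 237 / 27.6 = 8.59 m/s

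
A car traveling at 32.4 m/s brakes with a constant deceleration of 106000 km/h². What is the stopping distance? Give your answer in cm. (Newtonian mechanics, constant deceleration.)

a = 106000 km/h² × 7.716049382716049e-05 = 8.17901 m/s²
d = v₀² / (2a) = 32.4² / (2 × 8.17901) = 1049.76 / 16.358 = 64.1741 m
d = 64.1741 m / 0.01 = 6417 cm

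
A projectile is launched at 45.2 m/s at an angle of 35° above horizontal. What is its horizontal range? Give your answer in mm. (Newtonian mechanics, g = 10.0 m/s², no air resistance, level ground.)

R = v₀² × sin(2θ) / g = 45.2² × sin(2 × 35°) / 10.0 = 2043.04 × 0.939693 / 10.0 = 191.983 m
R = 191.983 m / 0.001 = 192000 mm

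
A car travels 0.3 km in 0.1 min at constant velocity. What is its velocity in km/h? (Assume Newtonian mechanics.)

d = 0.3 km × 1000.0 = 300.0 m
t = 0.1 min × 60.0 = 6.0 s
v = d / t = 300.0 / 6.0 = 50.0 m/s
v = 50.0 m/s / 0.2777777777777778 = 180.0 km/h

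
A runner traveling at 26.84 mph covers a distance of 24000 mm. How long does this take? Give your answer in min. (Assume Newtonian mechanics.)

d = 24000 mm × 0.001 = 24.0 m
v = 26.84 mph × 0.44704 = 11.9986 m/s
t = d / v = 24.0 / 11.9986 = 2.00023 s
t = 2.00023 s / 60.0 = 0.03334 min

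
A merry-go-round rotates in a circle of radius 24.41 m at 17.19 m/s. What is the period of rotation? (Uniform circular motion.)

T = 2πr/v = 2π×24.41/17.19 = 8.92 s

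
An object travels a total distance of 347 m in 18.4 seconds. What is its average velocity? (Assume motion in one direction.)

v_avg = Δd / Δt = 347 / 18.4 = 18.86 m/s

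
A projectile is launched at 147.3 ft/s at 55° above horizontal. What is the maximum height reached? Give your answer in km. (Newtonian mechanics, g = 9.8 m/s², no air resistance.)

v₀ = 147.3 ft/s × 0.3048 = 44.897 m/s
H = v₀² × sin²(θ) / (2g) = 44.897² × sin(55°)² / (2 × 9.8) = 2015.74 × 0.67101 / 19.6 = 69.0093 m
H = 69.0093 m / 1000.0 = 0.06901 km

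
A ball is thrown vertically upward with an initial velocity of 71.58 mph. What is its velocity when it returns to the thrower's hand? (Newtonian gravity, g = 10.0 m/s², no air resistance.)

By conservation of energy (no air resistance), the ball returns to the throw height with the same speed as launch, but directed downward.
|v_ground| = v₀ = 71.58 mph
v_ground = 71.58 mph (downward)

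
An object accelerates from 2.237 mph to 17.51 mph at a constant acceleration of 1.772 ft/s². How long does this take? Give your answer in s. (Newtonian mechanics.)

v₀ = 2.237 mph × 0.44704 = 1.00003 m/s
v = 17.51 mph × 0.44704 = 7.82767 m/s
a = 1.772 ft/s² × 0.3048 = 0.540106 m/s²
t = (v - v₀) / a = (7.82767 - 1.00003) / 0.540106 = 12.64 s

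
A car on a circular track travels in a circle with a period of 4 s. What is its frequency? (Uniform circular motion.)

f = 1/T = 1/4 = 0.25 Hz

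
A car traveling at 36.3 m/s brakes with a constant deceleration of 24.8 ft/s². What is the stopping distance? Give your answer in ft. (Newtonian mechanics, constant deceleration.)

a = 24.8 ft/s² × 0.3048 = 7.55904 m/s²
d = v₀² / (2a) = 36.3² / (2 × 7.55904) = 1317.69 / 15.1181 = 87.1598 m
d = 87.1598 m / 0.3048 = 286.0 ft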